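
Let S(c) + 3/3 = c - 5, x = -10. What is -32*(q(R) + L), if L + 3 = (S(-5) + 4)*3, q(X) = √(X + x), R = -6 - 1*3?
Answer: 768 - 32*I*√19 ≈ 768.0 - 139.48*I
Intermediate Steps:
R = -9 (R = -6 - 3 = -9)
S(c) = -6 + c (S(c) = -1 + (c - 5) = -1 + (-5 + c) = -6 + c)
q(X) = √(-10 + X) (q(X) = √(X - 10) = √(-10 + X))
L = -24 (L = -3 + ((-6 - 5) + 4)*3 = -3 + (-11 + 4)*3 = -3 - 7*3 = -3 - 21 = -24)
-32*(q(R) + L) = -32*(√(-10 - 9) - 24) = -32*(√(-19) - 24) = -32*(I*√19 - 24) = -32*(-24 + I*√19) = 768 - 32*I*√19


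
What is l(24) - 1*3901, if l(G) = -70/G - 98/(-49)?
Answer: -46823/12 ≈ -3901.9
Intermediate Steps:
l(G) = 2 - 70/G (l(G) = -70/G - 98*(-1/49) = -70/G + 2 = 2 - 70/G)
l(24) - 1*3901 = (2 - 70/24) - 1*3901 = (2 - 70*1/24) - 3901 = (2 - 35/12) - 3901 = -11/12 - 3901 = -46823/12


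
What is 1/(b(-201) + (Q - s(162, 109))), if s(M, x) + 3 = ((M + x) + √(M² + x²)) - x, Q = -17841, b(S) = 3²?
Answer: -17991/323637956 + 25*√61/323637956 ≈ -5.4987e-5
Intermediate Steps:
b(S) = 9
s(M, x) = -3 + M + √(M² + x²) (s(M, x) = -3 + (((M + x) + √(M² + x²)) - x) = -3 + ((M + x + √(M² + x²)) - x) = -3 + (M + √(M² + x²)) = -3 + M + √(M² + x²))
1/(b(-201) + (Q - s(162, 109))) = 1/(9 + (-17841 - (-3 + 162 + √(162² + 109²)))) = 1/(9 + (-17841 - (-3 + 162 + √(26244 + 11881)))) = 1/(9 + (-17841 - (-3 + 162 + √38125))) = 1/(9 + (-17841 - (-3 + 162 + 25*√61))) = 1/(9 + (-17841 - (159 + 25*√61))) = 1/(9 + (-17841 + (-159 - 25*√61))) = 1/(9 + (-18000 - 25*√61)) = 1/(-17991 - 25*√61)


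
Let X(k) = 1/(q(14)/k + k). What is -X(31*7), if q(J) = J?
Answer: -31/6729 ≈ -0.0046069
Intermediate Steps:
X(k) = 1/(k + 14/k) (X(k) = 1/(14/k + k) = 1/(k + 14/k))
-X(31*7) = -31*7/(14 + (31*7)²) = -217/(14 + 217²) = -217/(14 + 47089) = -217/47103 = -1*31/6729 = -31/6729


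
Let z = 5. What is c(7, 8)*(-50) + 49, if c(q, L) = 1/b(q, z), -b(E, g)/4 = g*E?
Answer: 691/14 ≈ 49.357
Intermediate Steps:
b(E, g) = -4*E*g (b(E, g) = -4*g*E = -4*E*g)
c(q, L) = -1/(20*q) (c(q, L) = 1/(-4*q*5) = 1/(-20*q) = -1/(20*q))
c(7, 8)*(-50) + 49 = -1/20/7*(-50) + 49 = -1/20*⅐*(-50) + 49 = -1/140*(-50) + 49 = 5/14 + 49 = 691/14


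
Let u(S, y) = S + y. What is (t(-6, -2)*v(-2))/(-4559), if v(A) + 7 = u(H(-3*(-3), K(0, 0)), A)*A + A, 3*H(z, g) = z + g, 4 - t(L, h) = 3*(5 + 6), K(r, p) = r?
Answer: -319/4559 ≈ -0.069971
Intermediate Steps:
t(L, h) = -29 (t(L, h) = 4 - 3*(5 + 6) = 4 - 3*11 = 4 - 1*33 = 4 - 33 = -29)
H(z, g) = g/3 + z/3 (H(z, g) = (z + g)/3 = (g + z)/3 = g/3 + z/3)
v(A) = -7 + A + A*(3 + A) (v(A) = -7 + ((((⅓)*0 + (-3*(-3))/3) + A)*A + A) = -7 + (((0 + (⅓)*9) + A)*A + A) = -7 + (((0 + 3) + A)*A + A) = -7 + ((3 + A)*A + A) = -7 + (A*(3 + A) + A) = -7 + (A + A*(3 + A)) = -7 + A + A*(3 + A))
(t(-6, -2)*v(-2))/(-4559) = -29*(-7 - 2 - 2*(3 - 2))/(-4559) = -29*(-7 - 2 - 2*1)*(-1/4559) = -29*(-7 - 2 - 2)*(-1/4559) = -29*(-11)*(-1/4559) = 319*(-1/4559) = -319/4559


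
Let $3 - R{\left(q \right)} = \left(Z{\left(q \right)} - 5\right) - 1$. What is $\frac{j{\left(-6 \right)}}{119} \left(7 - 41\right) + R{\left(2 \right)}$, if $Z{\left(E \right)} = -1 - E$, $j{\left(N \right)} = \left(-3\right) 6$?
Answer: $\frac{120}{7} \approx 17.143$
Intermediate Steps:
$j{\left(N \right)} = -18$
$R{\left(q \right)} = 10 + q$ ($R{\left(q \right)} = 3 - \left(\left(\left(-1 - q\right) - 5\right) - 1\right) = 3 - \left(\left(-6 - q\right) - 1\right) = 3 - \left(-7 - q\right) = 3 + \left(7 + q\right) = 10 + q$)
$\frac{j{\left(-6 \right)}}{119} \left(7 - 41\right) + R{\left(2 \right)} = - \frac{18}{119} \left(7 - 41\right) + \left(10 + 2\right) = \left(-18\right) \frac{1}{119} \left(7 - 41\right) + 12 = \left(- \frac{18}{119}\right) \left(-34\right) + 12 = \frac{36}{7} + 12 = \frac{120}{7}$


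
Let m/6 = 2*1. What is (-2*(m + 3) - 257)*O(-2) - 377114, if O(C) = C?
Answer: -376540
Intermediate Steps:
m = 12 (m = 6*(2*1) = 6*2 = 12)
(-2*(m + 3) - 257)*O(-2) - 377114 = (-2*(12 + 3) - 257)*(-2) - 377114 = (-2*15 - 257)*(-2) - 377114 = (-30 - 257)*(-2) - 377114 = -287*(-2) - 377114 = 574 - 377114 = -376540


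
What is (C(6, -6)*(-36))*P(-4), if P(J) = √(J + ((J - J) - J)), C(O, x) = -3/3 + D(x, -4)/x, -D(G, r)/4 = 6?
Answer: 0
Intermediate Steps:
D(G, r) = -24 (D(G, r) = -4*6 = -24)
C(O, x) = -1 - 24/x (C(O, x) = -3/3 - 24/x = -3*⅓ - 24/x = -1 - 24/x)
P(J) = 0 (P(J) = √(J + (0 - J)) = √(J - J) = √0 = 0)
(C(6, -6)*(-36))*P(-4) = (((-24 - 1*(-6))/(-6))*(-36))*0 = (-(-24 + 6)/6*(-36))*0 = (-⅙*(-18)*(-36))*0 = (3*(-36))*0 = -108*0 = 0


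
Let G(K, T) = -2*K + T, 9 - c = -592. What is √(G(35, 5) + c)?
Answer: 2*√134 ≈ 23.152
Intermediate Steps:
c = 601 (c = 9 - 1*(-592) = 9 + 592 = 601)
G(K, T) = T - 2*K
√(G(35, 5) + c) = √((5 - 2*35) + 601) = √((5 - 70) + 601) = √(-65 + 601) = √536 = 2*√134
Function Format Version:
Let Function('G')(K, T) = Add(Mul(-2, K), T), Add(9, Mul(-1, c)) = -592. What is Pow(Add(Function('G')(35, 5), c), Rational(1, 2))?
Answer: Mul(2, Pow(134, Rational(1, 2))) ≈ 23.152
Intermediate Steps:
c = 601 (c = Add(9, Mul(-1, -592)) = Add(9, 592) = 601)
Function('G')(K, T) = Add(T, Mul(-2, K))
Pow(Add(Function('G')(35, 5), c), Rational(1, 2)) = Pow(Add(Add(5, Mul(-2, 35)), 601), Rational(1, 2)) = Pow(Add(Add(5, -70), 601), Rational(1, 2)) = Pow(Add(-65, 601), Rational(1, 2)) = Pow(536, Rational(1, 2)) = Mul(2, Pow(134, Rational(1, 2)))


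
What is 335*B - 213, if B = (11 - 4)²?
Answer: 16202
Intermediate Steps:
B = 49 (B = 7² = 49)
335*B - 213 = 335*49 - 213 = 16415 - 213 = 16202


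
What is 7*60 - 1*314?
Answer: 106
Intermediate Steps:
7*60 - 1*314 = 420 - 314 = 106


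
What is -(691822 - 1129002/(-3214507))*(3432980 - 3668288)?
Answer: 523293882107212848/3214507 ≈ 1.6279e+11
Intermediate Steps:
-(691822 - 1129002/(-3214507))*(3432980 - 3668288) = -(691822 - 1129002*(-1/3214507))*(-235308) = -(691822 + 1129002/3214507)*(-235308) = -2223867790756*(-235308)/3214507 = -1*(-523293882107212848/3214507) = 523293882107212848/3214507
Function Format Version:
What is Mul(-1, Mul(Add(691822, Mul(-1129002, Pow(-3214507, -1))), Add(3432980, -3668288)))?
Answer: Rational(523293882107212848, 3214507) ≈ 1.6279e+11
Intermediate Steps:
Mul(-1, Mul(Add(691822, Mul(-1129002, Pow(-3214507, -1))), Add(3432980, -3668288))) = Mul(-1, Mul(Add(691822, Mul(-1129002, Rational(-1, 3214507))), -235308)) = Mul(-1, Mul(Add(691822, Rational(1129002, 3214507)), -235308)) = Mul(-1, Mul(Rational(2223867790756, 3214507), -235308)) = Mul(-1, Rational(-523293882107212848, 3214507)) = Rational(523293882107212848, 3214507)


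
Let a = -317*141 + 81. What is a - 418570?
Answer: -463186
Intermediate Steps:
a = -44616 (a = -44697 + 81 = -44616)
a - 418570 = -44616 - 418570 = -463186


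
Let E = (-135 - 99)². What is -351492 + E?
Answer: -296736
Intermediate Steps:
E = 54756 (E = (-234)² = 54756)
-351492 + E = -351492 + 54756 = -296736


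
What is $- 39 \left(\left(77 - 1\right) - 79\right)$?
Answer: $117$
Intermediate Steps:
$- 39 \left(\left(77 - 1\right) - 79\right) = - 39 \left(76 - 79\right) = \left(-39\right) \left(-3\right) = 117$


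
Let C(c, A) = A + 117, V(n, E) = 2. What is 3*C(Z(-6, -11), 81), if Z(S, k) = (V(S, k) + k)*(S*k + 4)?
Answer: 594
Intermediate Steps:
Z(S, k) = (2 + k)*(4 + S*k) (Z(S, k) = (2 + k)*(S*k + 4) = (2 + k)*(4 + S*k))
C(c, A) = 117 + A
3*C(Z(-6, -11), 81) = 3*(117 + 81) = 3*198 = 594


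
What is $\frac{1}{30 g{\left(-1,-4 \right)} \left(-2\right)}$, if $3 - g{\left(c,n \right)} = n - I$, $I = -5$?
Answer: $- \frac{1}{120} \approx -0.0083333$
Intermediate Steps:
$g{\left(c,n \right)} = -2 - n$ ($g{\left(c,n \right)} = 3 - \left(n - -5\right) = 3 - \left(n + 5\right) = 3 - \left(5 + n\right) = -2 - n$)
$\frac{1}{30 g{\left(-1,-4 \right)} \left(-2\right)} = \frac{1}{30 \left(-2 - -4\right) \left(-2\right)} = \frac{1}{30 \left(-2 + 4\right) \left(-2\right)} = \frac{1}{30 \cdot 2 \left(-2\right)} = \frac{1}{60 \left(-2\right)} = \frac{1}{-120} = - \frac{1}{120}$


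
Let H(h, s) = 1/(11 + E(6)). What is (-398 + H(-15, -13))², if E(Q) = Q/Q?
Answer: 22800625/144 ≈ 1.5834e+5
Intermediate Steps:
E(Q) = 1
H(h, s) = 1/12 (H(h, s) = 1/(11 + 1) = 1/12)
(-398 + H(-15, -13))² = (-398 + 1/12)² = (-4775/12)² = 22800625/144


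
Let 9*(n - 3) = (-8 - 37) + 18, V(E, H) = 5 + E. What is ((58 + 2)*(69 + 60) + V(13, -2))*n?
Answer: 0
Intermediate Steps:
n = 0 (n = 3 + ((-8 - 37) + 18)/9 = 3 + (-45 + 18)/9 = 3 + (⅑)*(-27) = 3 - 3 = 0)
((58 + 2)*(69 + 60) + V(13, -2))*n = ((58 + 2)*(69 + 60) + (5 + 13))*0 = (60*129 + 18)*0 = (7740 + 18)*0 = 7758*0 = 0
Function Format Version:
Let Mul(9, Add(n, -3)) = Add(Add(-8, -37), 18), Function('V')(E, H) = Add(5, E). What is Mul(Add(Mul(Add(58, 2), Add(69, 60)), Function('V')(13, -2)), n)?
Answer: 0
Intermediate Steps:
n = 0 (n = Add(3, Mul(Rational(1, 9), Add(Add(-8, -37), 18))) = Add(3, Mul(Rational(1, 9), Add(-45, 18))) = Add(3, Mul(Rational(1, 9), -27)) = Add(3, -3) = 0)
Mul(Add(Mul(Add(58, 2), Add(69, 60)), Function('V')(13, -2)), n) = Mul(Add(Mul(Add(58, 2), Add(69, 60)), Add(5, 13)), 0) = Mul(Add(Mul(60, 129), 18), 0) = Mul(Add(7740, 18), 0) = Mul(7758, 0) = 0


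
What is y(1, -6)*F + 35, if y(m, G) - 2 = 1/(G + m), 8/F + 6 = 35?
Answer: 5147/145 ≈ 35.497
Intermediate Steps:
F = 8/29 (F = 8/(-6 + 35) = 8/29 ≈ 0.27586)
y(m, G) = 2 + 1/(G + m)
y(1, -6)*F + 35 = ((1 + 2*(-6) + 2*1)/(-6 + 1))*(8/29) + 35 = ((1 - 12 + 2)/(-5))*(8/29) + 35 = -⅕*(-9)*(8/29) + 35 = (9/5)*(8/29) + 35 = 72/145 + 35 = 5147/145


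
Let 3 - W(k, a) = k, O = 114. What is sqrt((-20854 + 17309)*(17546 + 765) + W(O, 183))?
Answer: I*sqrt(64912606) ≈ 8056.8*I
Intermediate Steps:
W(k, a) = 3 - k
sqrt((-20854 + 17309)*(17546 + 765) + W(O, 183)) = sqrt((-20854 + 17309)*(17546 + 765) + (3 - 1*114)) = sqrt(-3545*18311 + (3 - 114)) = sqrt(-64912495 - 111) = sqrt(-64912606) = I*sqrt(64912606)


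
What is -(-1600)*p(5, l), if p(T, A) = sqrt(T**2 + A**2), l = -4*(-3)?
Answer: 20800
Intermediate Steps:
l = 12
p(T, A) = sqrt(A**2 + T**2)
-(-1600)*p(5, l) = -(-1600)*sqrt(12**2 + 5**2) = -(-1600)*sqrt(144 + 25) = -(-1600)*sqrt(169) = -(-1600)*13 = -20*(-1040) = 20800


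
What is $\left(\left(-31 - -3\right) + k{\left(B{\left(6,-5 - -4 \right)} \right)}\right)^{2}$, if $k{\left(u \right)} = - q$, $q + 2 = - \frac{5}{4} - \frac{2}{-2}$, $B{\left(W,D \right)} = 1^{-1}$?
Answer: $\frac{10609}{16} \approx 663.06$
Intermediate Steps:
$B{\left(W,D \right)} = 1$
$q = - \frac{9}{4}$ ($q = -2 - \left(-1 + \frac{5}{4}\right) = -2 - \frac{1}{4} = - \frac{9}{4} \approx -2.25$)
$k{\left(u \right)} = \frac{9}{4}$ ($k{\left(u \right)} = \left(-1\right) \left(- \frac{9}{4}\right) = \frac{9}{4}$)
$\left(\left(-31 - -3\right) + k{\left(B{\left(6,-5 - -4 \right)} \right)}\right)^{2} = \left(\left(-31 - -3\right) + \frac{9}{4}\right)^{2} = \left(\left(-31 + 3\right) + \frac{9}{4}\right)^{2} = \left(-28 + \frac{9}{4}\right)^{2} = \left(- \frac{103}{4}\right)^{2} = \frac{10609}{16}$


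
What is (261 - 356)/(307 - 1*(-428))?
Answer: -19/147 ≈ -0.12925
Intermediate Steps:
(261 - 356)/(307 - 1*(-428)) = -95/(307 + 428) = -95/735 = -95*1/735 = -19/147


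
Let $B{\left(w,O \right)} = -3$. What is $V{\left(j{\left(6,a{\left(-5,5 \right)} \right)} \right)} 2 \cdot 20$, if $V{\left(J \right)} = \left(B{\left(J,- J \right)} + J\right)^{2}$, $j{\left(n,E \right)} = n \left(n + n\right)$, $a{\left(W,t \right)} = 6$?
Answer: $190440$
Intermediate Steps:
$j{\left(n,E \right)} = 2 n^{2}$ ($j{\left(n,E \right)} = n 2 n = 2 n^{2}$)
$V{\left(J \right)} = \left(-3 + J\right)^{2}$
$V{\left(j{\left(6,a{\left(-5,5 \right)} \right)} \right)} 2 \cdot 20 = \left(-3 + 2 \cdot 6^{2}\right)^{2} \cdot 2 \cdot 20 = \left(-3 + 2 \cdot 36\right)^{2} \cdot 2 \cdot 20 = \left(-3 + 72\right)^{2} \cdot 2 \cdot 20 = 69^{2} \cdot 2 \cdot 20 = 4761 \cdot 2 \cdot 20 = 9522 \cdot 20 = 190440$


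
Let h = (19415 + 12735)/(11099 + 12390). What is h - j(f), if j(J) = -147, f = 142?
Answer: 3485033/23489 ≈ 148.37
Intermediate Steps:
h = 32150/23489 ≈ 1.3687
h - j(f) = 32150/23489 - 1*(-147) = 32150/23489 + 147 = 3485033/23489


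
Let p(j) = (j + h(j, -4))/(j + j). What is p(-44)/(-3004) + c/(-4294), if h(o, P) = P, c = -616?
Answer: 5082335/35472734 ≈ 0.14327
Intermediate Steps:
p(j) = (-4 + j)/(2*j) (p(j) = (j - 4)/(j + j) = (-4 + j)/((2*j)) = (-4 + j)*(1/(2*j)) = (-4 + j)/(2*j))
p(-44)/(-3004) + c/(-4294) = ((1/2)*(-4 - 44)/(-44))/(-3004) - 616/(-4294) = ((1/2)*(-1/44)*(-48))*(-1/3004) - 616*(-1/4294) = (6/11)*(-1/3004) + 308/2147 = -3/16522 + 308/2147 = 5082335/35472734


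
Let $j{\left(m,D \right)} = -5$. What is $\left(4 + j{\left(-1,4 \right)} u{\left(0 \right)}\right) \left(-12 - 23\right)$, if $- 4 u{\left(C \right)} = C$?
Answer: $-140$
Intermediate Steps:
$u{\left(C \right)} = - \frac{C}{4}$
$\left(4 + j{\left(-1,4 \right)} u{\left(0 \right)}\right) \left(-12 - 23\right) = \left(4 - 5 \left(\left(- \frac{1}{4}\right) 0\right)\right) \left(-12 - 23\right) = \left(4 - 0\right) \left(-35\right) = \left(4 + 0\right) \left(-35\right) = 4 \left(-35\right) = -140$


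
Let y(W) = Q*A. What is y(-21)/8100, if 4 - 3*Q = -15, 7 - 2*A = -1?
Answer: 19/6075 ≈ 0.0031276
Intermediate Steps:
A = 4 (A = 7/2 - ½*(-1) = 7/2 + ½ = 4)
Q = 19/3 (Q = 4/3 - ⅓*(-15) = 4/3 + 5 = 19/3 ≈ 6.3333)
y(W) = 76/3 (y(W) = (19/3)*4 = 76/3)
y(-21)/8100 = (76/3)/8100 = (76/3)*(1/8100) = 19/6075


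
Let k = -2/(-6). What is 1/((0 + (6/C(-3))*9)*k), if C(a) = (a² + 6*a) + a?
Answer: -⅔ ≈ -0.66667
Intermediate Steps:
C(a) = a² + 7*a
k = ⅓ (k = -2*(-⅙) = ⅓ ≈ 0.33333)
1/((0 + (6/C(-3))*9)*k) = 1/((0 + (6/((-3*(7 - 3))))*9)*(⅓)) = 1/((0 + (6/((-3*4)))*9)*(⅓)) = 1/((0 + (6/(-12))*9)*(⅓)) = 1/((0 + (6*(-1/12))*9)*(⅓)) = 1/((0 - ½*9)*(⅓)) = 1/((0 - 9/2)*(⅓)) = 1/(-9/2*⅓) = 1/(-3/2) = -⅔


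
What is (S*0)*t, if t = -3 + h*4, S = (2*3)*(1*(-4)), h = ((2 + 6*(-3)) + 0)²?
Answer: 0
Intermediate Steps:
h = 256 (h = ((2 - 18) + 0)² = (-16 + 0)² = (-16)² = 256)
S = -24 (S = 6*(-4) = -24)
t = 1021 (t = -3 + 256*4 = -3 + 1024 = 1021)
(S*0)*t = -24*0*1021 = 0*1021 = 0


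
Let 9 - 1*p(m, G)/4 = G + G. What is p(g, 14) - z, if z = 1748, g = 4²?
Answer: -1824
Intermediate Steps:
g = 16
p(m, G) = 36 - 8*G (p(m, G) = 36 - 4*(G + G) = 36 - 8*G)
p(g, 14) - z = (36 - 8*14) - 1*1748 = (36 - 112) - 1748 = -76 - 1748 = -1824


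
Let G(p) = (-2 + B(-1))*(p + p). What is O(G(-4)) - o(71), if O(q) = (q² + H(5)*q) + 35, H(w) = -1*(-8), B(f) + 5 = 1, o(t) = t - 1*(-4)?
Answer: 2648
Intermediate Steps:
o(t) = 4 + t (o(t) = t + 4 = 4 + t)
B(f) = -4 (B(f) = -5 + 1 = -4)
H(w) = 8
G(p) = -12*p (G(p) = (-2 - 4)*(p + p) = -12*p)
O(q) = 35 + q² + 8*q (O(q) = (q² + 8*q) + 35 = 35 + q² + 8*q)
O(G(-4)) - o(71) = (35 + (-12*(-4))² + 8*(-12*(-4))) - (4 + 71) = (35 + 48² + 8*48) - 1*75 = (35 + 2304 + 384) - 75 = 2723 - 75 = 2648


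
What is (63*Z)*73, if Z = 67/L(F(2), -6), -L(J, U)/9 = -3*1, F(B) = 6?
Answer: 34237/3 ≈ 11412.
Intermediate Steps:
L(J, U) = 27 (L(J, U) = -(-27) = -9*(-3) = 27)
Z = 67/27 ≈ 2.4815
(63*Z)*73 = (63*(67/27))*73 = (469/3)*73 = 34237/3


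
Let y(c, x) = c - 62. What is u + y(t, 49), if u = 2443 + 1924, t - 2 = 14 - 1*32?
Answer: 4289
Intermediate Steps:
t = -16 (t = 2 + (14 - 1*32) = 2 + (14 - 32) = 2 - 18 = -16)
y(c, x) = -62 + c
u = 4367
u + y(t, 49) = 4367 + (-62 - 16) = 4367 - 78 = 4289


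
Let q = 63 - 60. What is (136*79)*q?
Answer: 32232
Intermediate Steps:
q = 3
(136*79)*q = (136*79)*3 = 10744*3 = 32232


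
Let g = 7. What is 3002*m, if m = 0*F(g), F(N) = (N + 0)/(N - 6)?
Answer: 0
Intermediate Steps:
F(N) = N/(-6 + N)
m = 0 (m = 0*(7/(-6 + 7)) = 0*(7/1) = 0*(7*1) = 0*7 = 0)
3002*m = 3002*0 = 0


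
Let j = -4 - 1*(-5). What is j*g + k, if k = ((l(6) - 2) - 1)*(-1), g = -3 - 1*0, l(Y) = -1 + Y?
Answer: -5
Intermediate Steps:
g = -3 (g = -3 + 0 = -3)
k = -2 (k = (((-1 + 6) - 2) - 1)*(-1) = ((5 - 2) - 1)*(-1) = (3 - 1)*(-1) = 2*(-1) = -2)
j = 1 (j = -4 + 5 = 1)
j*g + k = 1*(-3) - 2 = -3 - 2 = -5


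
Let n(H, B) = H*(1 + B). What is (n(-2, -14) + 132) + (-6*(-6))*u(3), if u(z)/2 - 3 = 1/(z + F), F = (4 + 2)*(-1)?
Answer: 350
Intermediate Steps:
F = -6 (F = 6*(-1) = -6)
u(z) = 6 + 2/(-6 + z) (u(z) = 6 + 2/(z - 6) = 6 + 2/(-6 + z))
(n(-2, -14) + 132) + (-6*(-6))*u(3) = (-2*(1 - 14) + 132) + (-6*(-6))*(2*(-17 + 3*3)/(-6 + 3)) = (-2*(-13) + 132) + 36*(2*(-17 + 9)/(-3)) = (26 + 132) + 36*(2*(-⅓)*(-8)) = 158 + 36*(16/3) = 158 + 192 = 350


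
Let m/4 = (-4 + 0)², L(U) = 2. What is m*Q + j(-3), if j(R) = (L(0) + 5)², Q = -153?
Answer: -9743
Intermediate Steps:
m = 64 (m = 4*(-4 + 0)² = 4*(-4)² = 4*16 = 64)
j(R) = 49 (j(R) = (2 + 5)² = 7² = 49)
m*Q + j(-3) = 64*(-153) + 49 = -9792 + 49 = -9743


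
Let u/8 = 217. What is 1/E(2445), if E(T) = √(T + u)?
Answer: √4181/4181 ≈ 0.015465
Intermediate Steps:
u = 1736 (u = 8*217 = 1736)
E(T) = √(1736 + T) (E(T) = √(T + 1736) = √(1736 + T))
1/E(2445) = 1/(√(1736 + 2445)) = 1/(√4181) = √4181/4181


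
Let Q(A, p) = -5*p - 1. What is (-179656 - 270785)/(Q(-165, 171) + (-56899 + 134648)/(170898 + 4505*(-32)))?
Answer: 415306602/786551 ≈ 528.01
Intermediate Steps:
Q(A, p) = -1 - 5*p
(-179656 - 270785)/(Q(-165, 171) + (-56899 + 134648)/(170898 + 4505*(-32))) = (-179656 - 270785)/((-1 - 5*171) + (-56899 + 134648)/(170898 + 4505*(-32))) = -450441/((-1 - 855) + 77749/(170898 - 144160)) = -450441/(-856 + 77749/26738) = -450441/(-856 + 77749*(1/26738)) = -450441/(-856 + 2681/922) = -450441/(-786551/922) = -450441*(-922/786551) = 415306602/786551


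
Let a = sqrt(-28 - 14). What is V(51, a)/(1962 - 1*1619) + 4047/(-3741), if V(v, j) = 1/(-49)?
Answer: -22673890/20958329 ≈ -1.0819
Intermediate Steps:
a = I*sqrt(42) (a = sqrt(-42) = I*sqrt(42) ≈ 6.4807*I)
V(v, j) = -1/49
V(51, a)/(1962 - 1*1619) + 4047/(-3741) = -1/(49*(1962 - 1*1619)) + 4047/(-3741) = -1/(49*(1962 - 1619)) + 4047*(-1/3741) = -1/49/343 - 1349/1247 = -1/49*1/343 - 1349/1247 = -1/16807 - 1349/1247 = -22673890/20958329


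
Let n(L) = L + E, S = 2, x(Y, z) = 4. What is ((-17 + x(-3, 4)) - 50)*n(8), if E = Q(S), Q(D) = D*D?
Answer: -756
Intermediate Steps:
Q(D) = D²
E = 4 (E = 2² = 4)
n(L) = 4 + L (n(L) = L + 4 = 4 + L)
((-17 + x(-3, 4)) - 50)*n(8) = ((-17 + 4) - 50)*(4 + 8) = (-13 - 50)*12 = -63*12 = -756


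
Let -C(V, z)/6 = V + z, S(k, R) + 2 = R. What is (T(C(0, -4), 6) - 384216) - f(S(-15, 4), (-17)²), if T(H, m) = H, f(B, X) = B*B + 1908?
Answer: -386104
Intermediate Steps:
S(k, R) = -2 + R
f(B, X) = 1908 + B² (f(B, X) = B² + 1908 = 1908 + B²)
C(V, z) = -6*V - 6*z (C(V, z) = -6*(V + z) = -6*V - 6*z)
(T(C(0, -4), 6) - 384216) - f(S(-15, 4), (-17)²) = ((-6*0 - 6*(-4)) - 384216) - (1908 + (-2 + 4)²) = ((0 + 24) - 384216) - (1908 + 2²) = (24 - 384216) - (1908 + 4) = -384192 - 1*1912 = -384192 - 1912 = -386104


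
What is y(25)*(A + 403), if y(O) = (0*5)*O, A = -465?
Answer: 0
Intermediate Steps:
y(O) = 0 (y(O) = 0*O = 0)
y(25)*(A + 403) = 0*(-465 + 403) = 0*(-62) = 0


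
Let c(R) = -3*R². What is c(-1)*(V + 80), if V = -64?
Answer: -48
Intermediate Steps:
c(-1)*(V + 80) = (-3*(-1)²)*(-64 + 80) = -3*1*16 = -3*16 = -48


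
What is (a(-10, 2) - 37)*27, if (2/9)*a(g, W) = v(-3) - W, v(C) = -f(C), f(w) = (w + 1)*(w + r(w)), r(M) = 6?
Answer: -513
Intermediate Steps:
f(w) = (1 + w)*(6 + w) (f(w) = (w + 1)*(w + 6) = (1 + w)*(6 + w))
v(C) = -6 - C**2 - 7*C (v(C) = -(6 + C**2 + 7*C) = -6 - C**2 - 7*C)
a(g, W) = 27 - 9*W/2 (a(g, W) = 9*((-6 - 1*(-3)**2 - 7*(-3)) - W)/2 = 9*((-6 - 1*9 + 21) - W)/2 = 9*((-6 - 9 + 21) - W)/2 = 9*(6 - W)/2 = 27 - 9*W/2)
(a(-10, 2) - 37)*27 = ((27 - 9/2*2) - 37)*27 = ((27 - 9) - 37)*27 = (18 - 37)*27 = -19*27 = -513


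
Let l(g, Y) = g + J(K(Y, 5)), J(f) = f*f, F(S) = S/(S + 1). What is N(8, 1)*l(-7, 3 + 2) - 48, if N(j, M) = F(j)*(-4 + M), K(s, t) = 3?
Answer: -160/3 ≈ -53.333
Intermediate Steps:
F(S) = S/(1 + S)
J(f) = f²
l(g, Y) = 9 + g (l(g, Y) = g + 3² = g + 9 = 9 + g)
N(j, M) = j*(-4 + M)/(1 + j) (N(j, M) = (j/(1 + j))*(-4 + M) = j*(-4 + M)/(1 + j))
N(8, 1)*l(-7, 3 + 2) - 48 = (8*(-4 + 1)/(1 + 8))*(9 - 7) - 48 = (8*(-3)/9)*2 - 48 = (8*(⅑)*(-3))*2 - 48 = -8/3*2 - 48 = -16/3 - 48 = -160/3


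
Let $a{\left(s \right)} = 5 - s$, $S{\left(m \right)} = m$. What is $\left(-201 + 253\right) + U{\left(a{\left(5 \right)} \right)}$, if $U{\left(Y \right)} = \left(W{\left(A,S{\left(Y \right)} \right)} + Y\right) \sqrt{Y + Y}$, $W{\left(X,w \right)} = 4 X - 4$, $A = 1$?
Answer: $52$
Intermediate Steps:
$W{\left(X,w \right)} = -4 + 4 X$
$U{\left(Y \right)} = \sqrt{2} Y^{\frac{3}{2}}$ ($U{\left(Y \right)} = \left(\left(-4 + 4 \cdot 1\right) + Y\right) \sqrt{Y + Y} = \left(\left(-4 + 4\right) + Y\right) \sqrt{2 Y} = \left(0 + Y\right) \sqrt{2} \sqrt{Y} = Y \sqrt{2} \sqrt{Y} = \sqrt{2} Y^{\frac{3}{2}}$)
$\left(-201 + 253\right) + U{\left(a{\left(5 \right)} \right)} = \left(-201 + 253\right) + \sqrt{2} \left(5 - 5\right)^{\frac{3}{2}} = 52 + \sqrt{2} \left(5 - 5\right)^{\frac{3}{2}} = 52 + \sqrt{2} \cdot 0^{\frac{3}{2}} = 52 + \sqrt{2} \cdot 0 = 52 + 0 = 52$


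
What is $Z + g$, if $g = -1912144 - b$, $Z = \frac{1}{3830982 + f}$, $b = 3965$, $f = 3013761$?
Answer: $- \frac{13115273664986}{6844743} \approx -1.9161 \cdot 10^{6}$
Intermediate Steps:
$Z = \frac{1}{6844743}$ ($Z = \frac{1}{3830982 + 3013761} = \frac{1}{6844743} \approx 1.461 \cdot 10^{-7}$)
$g = -1916109$ ($g = -1912144 - 3965 = -1916109$)
$Z + g = \frac{1}{6844743} - 1916109 = - \frac{13115273664986}{6844743}$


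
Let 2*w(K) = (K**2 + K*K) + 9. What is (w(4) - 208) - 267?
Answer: -909/2 ≈ -454.50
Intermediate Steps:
w(K) = 9/2 + K**2 (w(K) = ((K**2 + K*K) + 9)/2 = ((K**2 + K**2) + 9)/2 = (2*K**2 + 9)/2 = (9 + 2*K**2)/2 = 9/2 + K**2)
(w(4) - 208) - 267 = ((9/2 + 4**2) - 208) - 267 = ((9/2 + 16) - 208) - 267 = (41/2 - 208) - 267 = -375/2 - 267 = -909/2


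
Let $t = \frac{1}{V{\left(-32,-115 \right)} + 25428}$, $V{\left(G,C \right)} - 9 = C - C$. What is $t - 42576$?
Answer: $- \frac{1083005711}{25437} \approx -42576.0$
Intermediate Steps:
$V{\left(G,C \right)} = 9$ ($V{\left(G,C \right)} = 9 + \left(C - C\right) = 9 + 0 = 9$)
$t = \frac{1}{25437}$ ($t = \frac{1}{9 + 25428} = \frac{1}{25437} \approx 3.9313 \cdot 10^{-5}$)
$t - 42576 = \frac{1}{25437} - 42576 = - \frac{1083005711}{25437}$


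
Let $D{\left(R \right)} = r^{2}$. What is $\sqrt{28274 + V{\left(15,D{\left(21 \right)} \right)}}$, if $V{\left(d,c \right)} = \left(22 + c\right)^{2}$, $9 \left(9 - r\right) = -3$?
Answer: $\frac{\sqrt{3254518}}{9} \approx 200.45$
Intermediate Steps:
$r = \frac{28}{3}$ ($r = 9 - - \frac{1}{3} = 9 + \frac{1}{3} = \frac{28}{3} \approx 9.3333$)
$D{\left(R \right)} = \frac{784}{9}$ ($D{\left(R \right)} = \left(\frac{28}{3}\right)^{2} = \frac{784}{9}$)
$\sqrt{28274 + V{\left(15,D{\left(21 \right)} \right)}} = \sqrt{28274 + \left(22 + \frac{784}{9}\right)^{2}} = \sqrt{28274 + \left(\frac{982}{9}\right)^{2}} = \sqrt{28274 + \frac{964324}{81}} = \sqrt{\frac{3254518}{81}} = \frac{\sqrt{3254518}}{9}$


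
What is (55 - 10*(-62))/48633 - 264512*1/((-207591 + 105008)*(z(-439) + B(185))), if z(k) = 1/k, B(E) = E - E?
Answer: -144800822221/127921001 ≈ -1132.0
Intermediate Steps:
B(E) = 0
(55 - 10*(-62))/48633 - 264512*1/((-207591 + 105008)*(z(-439) + B(185))) = (55 - 10*(-62))/48633 - 264512*1/((-207591 + 105008)*(1/(-439) + 0)) = (55 + 620)*(1/48633) - 264512*(-1/(102583*(-1/439 + 0))) = 675*(1/48633) - 264512/((-102583*(-1/439))) = 225/16211 - 264512/102583/439 = 225/16211 - 264512*439/102583 = 225/16211 - 116120768/102583 = -144800822221/127921001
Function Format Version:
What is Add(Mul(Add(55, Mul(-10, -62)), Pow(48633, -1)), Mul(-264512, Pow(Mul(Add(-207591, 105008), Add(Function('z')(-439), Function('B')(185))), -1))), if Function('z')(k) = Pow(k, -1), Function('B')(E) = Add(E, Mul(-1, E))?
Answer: Rational(-144800822221, 127921001) ≈ -1132.0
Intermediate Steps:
Function('B')(E) = 0
Add(Mul(Add(55, Mul(-10, -62)), Pow(48633, -1)), Mul(-264512, Pow(Mul(Add(-207591, 105008), Add(Function('z')(-439), Function('B')(185))), -1))) = Add(Mul(Add(55, Mul(-10, -62)), Pow(48633, -1)), Mul(-264512, Pow(Mul(Add(-207591, 105008), Add(Pow(-439, -1), 0)), -1))) = Add(Mul(Add(55, 620), Rational(1, 48633)), Mul(-264512, Pow(Mul(-102583, Add(Rational(-1, 439), 0)), -1))) = Add(Mul(675, Rational(1, 48633)), Mul(-264512, Pow(Mul(-102583, Rational(-1, 439)), -1))) = Add(Rational(225, 16211), Mul(-264512, Pow(Rational(102583, 439), -1))) = Add(Rational(225, 16211), Mul(-264512, Rational(439, 102583))) = Add(Rational(225, 16211), Rational(-116120768, 102583)) = Rational(-144800822221, 127921001)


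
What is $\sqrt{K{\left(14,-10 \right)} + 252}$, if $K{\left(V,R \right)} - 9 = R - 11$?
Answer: $4 \sqrt{15} \approx 15.492$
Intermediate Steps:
$K{\left(V,R \right)} = -2 + R$ ($K{\left(V,R \right)} = 9 + \left(R - 11\right) = 9 + \left(-11 + R\right) = -2 + R$)
$\sqrt{K{\left(14,-10 \right)} + 252} = \sqrt{\left(-2 - 10\right) + 252} = \sqrt{-12 + 252} = \sqrt{240} = 4 \sqrt{15}$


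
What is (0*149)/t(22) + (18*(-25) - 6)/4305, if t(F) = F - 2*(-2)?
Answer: -152/1435 ≈ -0.10592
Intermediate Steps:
t(F) = 4 + F (t(F) = F + 4 = 4 + F)
(0*149)/t(22) + (18*(-25) - 6)/4305 = (0*149)/(4 + 22) + (18*(-25) - 6)/4305 = 0/26 + (-450 - 6)*(1/4305) = 0*(1/26) - 456*1/4305 = 0 - 152/1435 = -152/1435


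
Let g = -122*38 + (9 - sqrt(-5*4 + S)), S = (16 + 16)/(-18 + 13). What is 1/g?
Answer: -23135/107045777 + 2*I*sqrt(165)/107045777 ≈ -0.00021612 + 2.4e-7*I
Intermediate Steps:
S = -32/5 (S = 32/(-5) = 32*(-1/5) = -32/5 ≈ -6.4000)
g = -4627 - 2*I*sqrt(165)/5 (g = -122*38 + (9 - sqrt(-5*4 - 32/5)) = -4636 + (9 - sqrt(-20 - 32/5)) = -4636 + (9 - sqrt(-132/5)) = -4636 + (9 - 2*I*sqrt(165)/5) = -4627 - 2*I*sqrt(165)/5 ≈ -4627.0 - 5.1381*I)
1/g = 1/(-4627 - 2*I*sqrt(165)/5)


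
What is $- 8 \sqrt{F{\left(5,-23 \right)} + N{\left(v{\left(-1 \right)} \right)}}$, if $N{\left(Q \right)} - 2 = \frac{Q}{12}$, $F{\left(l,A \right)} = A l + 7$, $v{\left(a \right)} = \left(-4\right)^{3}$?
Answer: $- \frac{8 i \sqrt{1002}}{3} \approx - 84.412 i$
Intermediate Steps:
$v{\left(a \right)} = -64$
$F{\left(l,A \right)} = 7 + A l$
$N{\left(Q \right)} = 2 + \frac{Q}{12}$
$- 8 \sqrt{F{\left(5,-23 \right)} + N{\left(v{\left(-1 \right)} \right)}} = - 8 \sqrt{\left(7 - 115\right) + \left(2 + \frac{1}{12} \left(-64\right)\right)} = - 8 \sqrt{\left(7 - 115\right) + \left(2 - \frac{16}{3}\right)} = - 8 \sqrt{-108 - \frac{10}{3}} = - 8 \sqrt{- \frac{334}{3}} = - 8 \frac{i \sqrt{1002}}{3} = - \frac{8 i \sqrt{1002}}{3}$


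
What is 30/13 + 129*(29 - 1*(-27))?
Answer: 93942/13 ≈ 7226.3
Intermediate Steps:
30/13 + 129*(29 - 1*(-27)) = 30*(1/13) + 129*(29 + 27) = 30/13 + 129*56 = 30/13 + 7224 = 93942/13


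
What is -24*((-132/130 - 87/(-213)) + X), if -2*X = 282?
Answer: 15684384/4615 ≈ 3398.6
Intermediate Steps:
X = -141 (X = -½*282 = -141)
-24*((-132/130 - 87/(-213)) + X) = -24*((-132/130 - 87/(-213)) - 141) = -24*((-132*1/130 - 87*(-1/213)) - 141) = -24*((-66/65 + 29/71) - 141) = -24*(-2801/4615 - 141) = -24*(-653516/4615) = 15684384/4615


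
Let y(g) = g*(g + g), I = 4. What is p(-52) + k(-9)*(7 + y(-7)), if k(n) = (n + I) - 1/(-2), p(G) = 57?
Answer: -831/2 ≈ -415.50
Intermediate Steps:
k(n) = 9/2 + n (k(n) = (n + 4) - 1/(-2) = (4 + n) - 1*(-½) = (4 + n) + ½ = 9/2 + n)
y(g) = 2*g² (y(g) = g*(2*g) = 2*g²)
p(-52) + k(-9)*(7 + y(-7)) = 57 + (9/2 - 9)*(7 + 2*(-7)²) = 57 - 9*(7 + 2*49)/2 = 57 - 9*(7 + 98)/2 = 57 - 9/2*105 = 57 - 945/2 = -831/2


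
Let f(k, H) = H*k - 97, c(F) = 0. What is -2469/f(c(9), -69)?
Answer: 2469/97 ≈ 25.454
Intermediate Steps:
f(k, H) = -97 + H*k
-2469/f(c(9), -69) = -2469/(-97 - 69*0) = -2469/(-97 + 0) = -2469/(-97) = -2469*(-1/97) = 2469/97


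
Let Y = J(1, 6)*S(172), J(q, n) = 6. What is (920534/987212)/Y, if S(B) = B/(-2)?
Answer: -460267/254700696 ≈ -0.0018071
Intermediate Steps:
S(B) = -B/2 (S(B) = B*(-½) = -B/2)
Y = -516 (Y = 6*(-½*172) = 6*(-86) = -516)
(920534/987212)/Y = (920534/987212)/(-516) = (920534*(1/987212))*(-1/516) = (460267/493606)*(-1/516) = -460267/254700696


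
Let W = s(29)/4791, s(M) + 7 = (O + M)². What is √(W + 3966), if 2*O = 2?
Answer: √91038577209/4791 ≈ 62.978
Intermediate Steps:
O = 1 (O = (½)*2 = 1)
s(M) = -7 + (1 + M)²
W = 893/4791 (W = (-7 + (1 + 29)²)/4791 = (-7 + 30²)*(1/4791) = (-7 + 900)*(1/4791) = 893*(1/4791) = 893/4791 ≈ 0.18639)
√(W + 3966) = √(893/4791 + 3966) = √(19001999/4791) = √91038577209/4791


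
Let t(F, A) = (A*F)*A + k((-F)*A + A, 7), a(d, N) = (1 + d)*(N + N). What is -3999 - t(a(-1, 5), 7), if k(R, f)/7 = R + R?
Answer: -4097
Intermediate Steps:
k(R, f) = 14*R (k(R, f) = 7*(R + R) = 7*(2*R) = 14*R)
a(d, N) = 2*N*(1 + d) (a(d, N) = (1 + d)*(2*N) = 2*N*(1 + d))
t(F, A) = 14*A + F*A² - 14*A*F (t(F, A) = (A*F)*A + 14*((-F)*A + A) = F*A² + 14*(-A*F + A) = F*A² + 14*(A - A*F) = F*A² + (14*A - 14*A*F) = 14*A + F*A² - 14*A*F)
-3999 - t(a(-1, 5), 7) = -3999 - 7*(14 - 28*5*(1 - 1) + 7*(2*5*(1 - 1))) = -3999 - 7*(14 - 28*5*0 + 7*(2*5*0)) = -3999 - 7*(14 - 14*0 + 7*0) = -3999 - 7*(14 + 0 + 0) = -3999 - 7*14 = -3999 - 1*98 = -3999 - 98 = -4097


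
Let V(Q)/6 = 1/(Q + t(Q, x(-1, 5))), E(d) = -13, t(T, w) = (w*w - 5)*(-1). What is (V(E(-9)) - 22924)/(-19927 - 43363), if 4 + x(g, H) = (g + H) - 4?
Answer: 91697/253160 ≈ 0.36221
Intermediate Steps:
x(g, H) = -8 + H + g (x(g, H) = -4 + ((g + H) - 4) = -4 + ((H + g) - 4) = -4 + (-4 + H + g) = -8 + H + g)
t(T, w) = 5 - w² (t(T, w) = (w² - 5)*(-1) = (-5 + w²)*(-1) = 5 - w²)
V(Q) = 6/(-11 + Q) (V(Q) = 6/(Q + (5 - (-8 + 5 - 1)²)) = 6/(Q + (5 - 1*(-4)²)) = 6/(Q + (5 - 1*16)) = 6/(Q + (5 - 16)) = 6/(Q - 11) = 6/(-11 + Q))
(V(E(-9)) - 22924)/(-19927 - 43363) = (6/(-11 - 13) - 22924)/(-19927 - 43363) = (6/(-24) - 22924)/(-63290) = (6*(-1/24) - 22924)*(-1/63290) = (-¼ - 22924)*(-1/63290) = -91697/4*(-1/63290) = 91697/253160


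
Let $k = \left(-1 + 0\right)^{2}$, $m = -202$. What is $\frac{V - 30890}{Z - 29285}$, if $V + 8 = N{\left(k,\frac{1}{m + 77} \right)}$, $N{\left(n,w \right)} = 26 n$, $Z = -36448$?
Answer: $\frac{30872}{65733} \approx 0.46966$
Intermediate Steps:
$k = 1$ ($k = \left(-1\right)^{2} = 1$)
$V = 18$ ($V = -8 + 26 \cdot 1 = -8 + 26 = 18$)
$\frac{V - 30890}{Z - 29285} = \frac{18 - 30890}{-36448 - 29285} = \frac{18 - 30890}{-65733} = \left(-30872\right) \left(- \frac{1}{65733}\right) = \frac{30872}{65733}$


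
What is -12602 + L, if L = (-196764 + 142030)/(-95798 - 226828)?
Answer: -2032839059/161313 ≈ -12602.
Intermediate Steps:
L = 27367/161313 (L = -54734/(-322626) = -54734*(-1/322626) = 27367/161313 ≈ 0.16965)
-12602 + L = -12602 + 27367/161313 = -2032839059/161313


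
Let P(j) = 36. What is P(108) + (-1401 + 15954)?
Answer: 14589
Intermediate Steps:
P(108) + (-1401 + 15954) = 36 + (-1401 + 15954) = 36 + 14553 = 14589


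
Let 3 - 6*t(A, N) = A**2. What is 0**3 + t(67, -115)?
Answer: -2243/3 ≈ -747.67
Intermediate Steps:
t(A, N) = 1/2 - A**2/6
0**3 + t(67, -115) = 0**3 + (1/2 - 1/6*67**2) = 0 + (1/2 - 1/6*4489) = 0 + (1/2 - 4489/6) = 0 - 2243/3 = -2243/3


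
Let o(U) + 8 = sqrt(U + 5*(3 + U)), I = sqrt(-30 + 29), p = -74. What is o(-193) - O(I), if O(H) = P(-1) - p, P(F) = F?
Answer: -81 + 3*I*sqrt(127) ≈ -81.0 + 33.808*I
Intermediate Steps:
I
O(H) = 73 (O(H) = -1 - 1*(-74) = -1 + 74 = 73)
o(U) = -8 + sqrt(15 + 6*U) (o(U) = -8 + sqrt(U + 5*(3 + U)) = -8 + sqrt(U + (15 + 5*U)) = -8 + sqrt(15 + 6*U))
o(-193) - O(I) = (-8 + sqrt(15 + 6*(-193))) - 1*73 = (-8 + sqrt(15 - 1158)) - 73 = (-8 + sqrt(-1143)) - 73 = (-8 + 3*I*sqrt(127)) - 73 = -81 + 3*I*sqrt(127)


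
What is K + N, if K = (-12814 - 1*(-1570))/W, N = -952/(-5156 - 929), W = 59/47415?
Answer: -3244121915932/359015 ≈ -9.0362e+6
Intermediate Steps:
W = 59/47415 (W = 59*(1/47415) = 59/47415 ≈ 0.0012443)
N = 952/6085 (N = -952/(-6085) = -952*(-1/6085) = 952/6085 ≈ 0.15645)
K = -533134260/59 (K = (-12814 - 1*(-1570))/(59/47415) = (-12814 + 1570)*(47415/59) = -11244*47415/59 = -533134260/59 ≈ -9.0362e+6)
K + N = -533134260/59 + 952/6085 = -3244121915932/359015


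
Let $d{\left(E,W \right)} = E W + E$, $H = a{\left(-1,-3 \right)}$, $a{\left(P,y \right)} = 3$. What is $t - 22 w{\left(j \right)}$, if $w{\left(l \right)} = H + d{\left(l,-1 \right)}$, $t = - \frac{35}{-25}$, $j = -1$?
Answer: $- \frac{323}{5} \approx -64.6$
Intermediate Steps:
$H = 3$
$t = \frac{7}{5}$ ($t = \left(-35\right) \left(- \frac{1}{25}\right) = \frac{7}{5} \approx 1.4$)
$d{\left(E,W \right)} = E + E W$
$w{\left(l \right)} = 3$ ($w{\left(l \right)} = 3 + l \left(1 - 1\right) = 3 + l 0 = 3 + 0 = 3$)
$t - 22 w{\left(j \right)} = \frac{7}{5} - 66 = - \frac{323}{5}$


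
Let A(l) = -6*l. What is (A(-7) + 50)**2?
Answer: 8464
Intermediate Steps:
(A(-7) + 50)**2 = (-6*(-7) + 50)**2 = (42 + 50)**2 = 92**2 = 8464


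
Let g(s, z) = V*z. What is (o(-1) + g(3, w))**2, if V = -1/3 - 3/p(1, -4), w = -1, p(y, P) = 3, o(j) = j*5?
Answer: 121/9 ≈ 13.444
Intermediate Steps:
o(j) = 5*j
V = -4/3 (V = -1/3 - 3/3 = -1*1/3 - 3*1/3 = -1/3 - 1 = -4/3 ≈ -1.3333)
g(s, z) = -4*z/3
(o(-1) + g(3, w))**2 = (5*(-1) - 4/3*(-1))**2 = (-5 + 4/3)**2 = (-11/3)**2 = 121/9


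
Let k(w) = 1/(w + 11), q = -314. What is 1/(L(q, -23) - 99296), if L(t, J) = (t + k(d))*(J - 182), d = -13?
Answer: -2/69647 ≈ -2.8716e-5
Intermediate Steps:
k(w) = 1/(11 + w)
L(t, J) = (-182 + J)*(-½ + t) (L(t, J) = (t + 1/(11 - 13))*(J - 182) = (t + 1/(-2))*(-182 + J) = (t - ½)*(-182 + J) = (-½ + t)*(-182 + J) = (-182 + J)*(-½ + t))
1/(L(q, -23) - 99296) = 1/((91 - 182*(-314) - ½*(-23) - 23*(-314)) - 99296) = 1/((91 + 57148 + 23/2 + 7222) - 99296) = 1/(128945/2 - 99296) = 1/(-69647/2) = -2/69647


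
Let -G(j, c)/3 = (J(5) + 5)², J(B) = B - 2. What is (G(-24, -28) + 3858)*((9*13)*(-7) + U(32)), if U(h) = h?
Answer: -2885142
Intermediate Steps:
J(B) = -2 + B
G(j, c) = -192 (G(j, c) = -3*((-2 + 5) + 5)² = -3*(3 + 5)² = -3*8² = -3*64 = -192)
(G(-24, -28) + 3858)*((9*13)*(-7) + U(32)) = (-192 + 3858)*((9*13)*(-7) + 32) = 3666*(117*(-7) + 32) = 3666*(-819 + 32) = 3666*(-787) = -2885142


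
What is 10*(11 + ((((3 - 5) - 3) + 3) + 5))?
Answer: 140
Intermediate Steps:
10*(11 + ((((3 - 5) - 3) + 3) + 5)) = 10*(11 + (((-2 - 3) + 3) + 5)) = 10*(11 + ((-5 + 3) + 5)) = 10*(11 + (-2 + 5)) = 10*(11 + 3) = 10*14 = 140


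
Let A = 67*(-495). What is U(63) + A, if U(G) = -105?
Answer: -33270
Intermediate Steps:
A = -33165
U(63) + A = -105 - 33165 = -33270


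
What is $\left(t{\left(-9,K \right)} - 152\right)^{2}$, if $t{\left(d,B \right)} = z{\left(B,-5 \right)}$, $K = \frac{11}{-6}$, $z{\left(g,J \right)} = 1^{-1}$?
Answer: $22801$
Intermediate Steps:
$z{\left(g,J \right)} = 1$
$K = - \frac{11}{6}$ ($K = 11 \left(- \frac{1}{6}\right) = - \frac{11}{6} \approx -1.8333$)
$t{\left(d,B \right)} = 1$
$\left(t{\left(-9,K \right)} - 152\right)^{2} = \left(1 - 152\right)^{2} = \left(-151\right)^{2} = 22801$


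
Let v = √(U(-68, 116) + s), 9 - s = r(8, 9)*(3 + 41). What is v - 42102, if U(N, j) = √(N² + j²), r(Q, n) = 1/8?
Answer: -42102 + √(14 + 16*√1130)/2 ≈ -42090.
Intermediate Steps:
r(Q, n) = ⅛
s = 7/2 (s = 9 - (3 + 41)/8 = 9 - 44/8 = 9 - 1*11/2 = 9 - 11/2 = 7/2 ≈ 3.5000)
v = √(7/2 + 4*√1130) (v = √(√((-68)² + 116²) + 7/2) = √(√(4624 + 13456) + 7/2) = √(√18080 + 7/2) = √(4*√1130 + 7/2) = √(7/2 + 4*√1130) ≈ 11.746)
v - 42102 = √(14 + 16*√1130)/2 - 42102 = -42102 + √(14 + 16*√1130)/2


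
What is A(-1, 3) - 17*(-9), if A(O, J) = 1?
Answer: 154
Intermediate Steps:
A(-1, 3) - 17*(-9) = 1 - 17*(-9) = 1 + 153 = 154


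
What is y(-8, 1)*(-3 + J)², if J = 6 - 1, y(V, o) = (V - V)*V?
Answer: 0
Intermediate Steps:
y(V, o) = 0 (y(V, o) = 0*V = 0)
J = 5
y(-8, 1)*(-3 + J)² = 0*(-3 + 5)² = 0*2² = 0*4 = 0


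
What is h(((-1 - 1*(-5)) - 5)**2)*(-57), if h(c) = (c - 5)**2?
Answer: -912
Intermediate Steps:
h(c) = (-5 + c)**2
h(((-1 - 1*(-5)) - 5)**2)*(-57) = (-5 + ((-1 - 1*(-5)) - 5)**2)**2*(-57) = (-5 + ((-1 + 5) - 5)**2)**2*(-57) = (-5 + (4 - 5)**2)**2*(-57) = (-5 + (-1)**2)**2*(-57) = (-5 + 1)**2*(-57) = (-4)**2*(-57) = 16*(-57) = -912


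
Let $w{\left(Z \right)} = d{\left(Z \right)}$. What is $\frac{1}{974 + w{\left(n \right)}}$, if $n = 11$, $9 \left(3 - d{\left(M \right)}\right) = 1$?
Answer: $\frac{9}{8792} \approx 0.0010237$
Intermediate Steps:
$d{\left(M \right)} = \frac{26}{9}$ ($d{\left(M \right)} = 3 - \frac{1}{9} = \frac{26}{9}$)
$w{\left(Z \right)} = \frac{26}{9}$
$\frac{1}{974 + w{\left(n \right)}} = \frac{1}{974 + \frac{26}{9}} = \frac{1}{\frac{8792}{9}} = \frac{9}{8792}$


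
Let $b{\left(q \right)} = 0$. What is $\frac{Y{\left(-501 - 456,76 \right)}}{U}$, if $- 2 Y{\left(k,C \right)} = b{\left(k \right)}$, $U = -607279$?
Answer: $0$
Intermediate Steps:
$Y{\left(k,C \right)} = 0$ ($Y{\left(k,C \right)} = \left(- \frac{1}{2}\right) 0 = 0$)
$\frac{Y{\left(-501 - 456,76 \right)}}{U} = \frac{0}{-607279} = 0 \left(- \frac{1}{607279}\right) = 0$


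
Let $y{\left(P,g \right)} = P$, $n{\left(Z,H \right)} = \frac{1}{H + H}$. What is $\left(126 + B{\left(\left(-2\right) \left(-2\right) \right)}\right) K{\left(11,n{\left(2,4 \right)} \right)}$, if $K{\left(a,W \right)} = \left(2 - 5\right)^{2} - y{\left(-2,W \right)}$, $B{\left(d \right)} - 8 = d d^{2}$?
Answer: $2178$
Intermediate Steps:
$n{\left(Z,H \right)} = \frac{1}{2 H}$
$B{\left(d \right)} = 8 + d^{3}$ ($B{\left(d \right)} = 8 + d d^{2} = 8 + d^{3}$)
$K{\left(a,W \right)} = 11$ ($K{\left(a,W \right)} = \left(2 - 5\right)^{2} - -2 = \left(-3\right)^{2} + 2 = 9 + 2 = 11$)
$\left(126 + B{\left(\left(-2\right) \left(-2\right) \right)}\right) K{\left(11,n{\left(2,4 \right)} \right)} = \left(126 + \left(8 + \left(\left(-2\right) \left(-2\right)\right)^{3}\right)\right) 11 = \left(126 + \left(8 + 4^{3}\right)\right) 11 = \left(126 + \left(8 + 64\right)\right) 11 = \left(126 + 72\right) 11 = 198 \cdot 11 = 2178$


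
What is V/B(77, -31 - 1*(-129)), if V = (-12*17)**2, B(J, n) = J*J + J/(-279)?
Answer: 5805432/827057 ≈ 7.0194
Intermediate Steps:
B(J, n) = J**2 - J/279 (B(J, n) = J**2 + J*(-1/279) = J**2 - J/279)
V = 41616 (V = (-204)**2 = 41616)
V/B(77, -31 - 1*(-129)) = 41616/((77*(-1/279 + 77))) = 41616/((77*(21482/279))) = 41616/(1654114/279) = 41616*(279/1654114) = 5805432/827057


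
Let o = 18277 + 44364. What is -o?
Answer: -62641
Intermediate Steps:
o = 62641
-o = -1*62641 = -62641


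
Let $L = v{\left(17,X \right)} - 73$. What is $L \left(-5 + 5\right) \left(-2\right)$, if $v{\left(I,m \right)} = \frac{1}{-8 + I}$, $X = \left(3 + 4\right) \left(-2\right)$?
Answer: $0$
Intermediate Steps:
$X = -14$ ($X = 7 \left(-2\right) = -14$)
$L = - \frac{656}{9}$ ($L = \frac{1}{-8 + 17} - 73 = \frac{1}{9} - 73 = - \frac{656}{9} \approx -72.889$)
$L \left(-5 + 5\right) \left(-2\right) = - \frac{656 \left(-5 + 5\right) \left(-2\right)}{9} = - \frac{656 \cdot 0 \left(-2\right)}{9} = \left(- \frac{656}{9}\right) 0 = 0$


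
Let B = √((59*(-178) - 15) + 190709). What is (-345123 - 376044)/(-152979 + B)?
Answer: 36774468831/7800798083 + 961556*√11262/7800798083 ≈ 4.7273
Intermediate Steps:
B = 4*√11262 (B = √((-10502 - 15) + 190709) = √(-10517 + 190709) = √180192 = 4*√11262 ≈ 424.49)
(-345123 - 376044)/(-152979 + B) = (-345123 - 376044)/(-152979 + 4*√11262) = -721167/(-152979 + 4*√11262)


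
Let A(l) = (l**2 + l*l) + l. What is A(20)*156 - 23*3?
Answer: 127851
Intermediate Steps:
A(l) = l + 2*l**2 (A(l) = (l**2 + l**2) + l = 2*l**2 + l = l + 2*l**2)
A(20)*156 - 23*3 = (20*(1 + 2*20))*156 - 23*3 = (20*(1 + 40))*156 - 69 = (20*41)*156 - 69 = 820*156 - 69 = 127920 - 69 = 127851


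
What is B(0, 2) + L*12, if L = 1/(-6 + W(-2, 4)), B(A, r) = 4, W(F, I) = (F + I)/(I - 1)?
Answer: 7/4 ≈ 1.7500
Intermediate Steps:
W(F, I) = (F + I)/(-1 + I)
L = -3/16 (L = 1/(-6 + (-2 + 4)/(-1 + 4)) = 1/(-6 + 2/3) = 1/(-6 + (⅓)*2) = 1/(-6 + ⅔) = 1/(-16/3) = -3/16 ≈ -0.18750)
B(0, 2) + L*12 = 4 - 3/16*12 = 4 - 9/4 = 7/4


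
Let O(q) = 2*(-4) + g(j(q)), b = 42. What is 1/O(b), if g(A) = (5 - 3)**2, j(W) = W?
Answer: -1/4 ≈ -0.25000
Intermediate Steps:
g(A) = 4 (g(A) = 2**2 = 4)
O(q) = -4 (O(q) = 2*(-4) + 4 = -8 + 4 = -4)
1/O(b) = 1/(-4) = -1/4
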